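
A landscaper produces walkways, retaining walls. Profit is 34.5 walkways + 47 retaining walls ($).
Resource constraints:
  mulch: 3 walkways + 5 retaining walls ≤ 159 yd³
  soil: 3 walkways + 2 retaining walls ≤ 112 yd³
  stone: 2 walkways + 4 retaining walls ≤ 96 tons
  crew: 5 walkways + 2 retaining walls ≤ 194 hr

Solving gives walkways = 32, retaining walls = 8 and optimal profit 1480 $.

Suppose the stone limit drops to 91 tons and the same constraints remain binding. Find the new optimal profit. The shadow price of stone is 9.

1435

Δb = -5, so new z* = 1480 + (9)·(-5) = 1480 − 45 = 1435.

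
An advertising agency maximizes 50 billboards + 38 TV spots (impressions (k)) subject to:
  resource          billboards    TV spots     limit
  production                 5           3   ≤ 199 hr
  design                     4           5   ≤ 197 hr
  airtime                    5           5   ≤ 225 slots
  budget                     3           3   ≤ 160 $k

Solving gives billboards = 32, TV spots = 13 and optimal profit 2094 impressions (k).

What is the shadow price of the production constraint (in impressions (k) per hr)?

Check each constraint at x*: production 199/199 (tight); design 193/197 (slack 4); airtime 225/225 (tight); budget 135/160 (slack 25).
Since design, budget are not tight, their duals are 0.
From A_Bᵀ y = c: 5·y_production + 5·y_airtime = 50; 3·y_production + 5·y_airtime = 38.
This yields shadow prices y_production = 6, y_airtime = 4.
Shadow price of production = 6.

6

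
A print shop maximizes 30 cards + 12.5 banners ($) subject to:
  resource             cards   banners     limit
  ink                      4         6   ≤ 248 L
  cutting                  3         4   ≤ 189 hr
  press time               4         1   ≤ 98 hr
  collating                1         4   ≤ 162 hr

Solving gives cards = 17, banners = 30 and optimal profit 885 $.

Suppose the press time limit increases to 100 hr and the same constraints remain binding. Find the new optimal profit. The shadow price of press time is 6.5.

898

Δb = 2, so new z* = 885 + (6.5)·(2) = 885 + 13 = 898.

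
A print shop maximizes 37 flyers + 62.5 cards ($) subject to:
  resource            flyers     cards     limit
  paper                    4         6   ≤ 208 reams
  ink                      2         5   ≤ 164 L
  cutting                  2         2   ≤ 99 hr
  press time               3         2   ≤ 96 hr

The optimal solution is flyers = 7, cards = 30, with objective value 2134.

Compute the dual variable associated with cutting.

Binding: paper and ink. Non-binding: cutting (25 unused), press time (15 unused).
Since cutting, press time are not tight, their duals are 0.
Dual feasibility on the basic columns requires 4·y_paper + 2·y_ink = 37, 6·y_paper + 5·y_ink = 62.5.
Solving: y_paper = 7.5, y_ink = 3.5.
Shadow price of cutting = 0.

0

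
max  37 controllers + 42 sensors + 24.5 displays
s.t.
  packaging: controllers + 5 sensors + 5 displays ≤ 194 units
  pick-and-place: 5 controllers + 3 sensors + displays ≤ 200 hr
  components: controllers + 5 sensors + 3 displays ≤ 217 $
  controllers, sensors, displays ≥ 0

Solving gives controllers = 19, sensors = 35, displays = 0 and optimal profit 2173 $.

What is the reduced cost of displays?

Binding: packaging and pick-and-place. Non-binding: components (23 unused).
Slack constraints have shadow price 0 (complementary slackness).
The binding rows give the dual system: 1·y_packaging + 5·y_pick-and-place = 37 and 5·y_packaging + 3·y_pick-and-place = 42.
This yields shadow prices y_packaging = 4.5, y_pick-and-place = 6.5.
Reduced cost of displays: c₃ − yᵀa₃ = 24.5 − (4.5·5 + 6.5·1) = 24.5 − 29 = -4.5.

-4.5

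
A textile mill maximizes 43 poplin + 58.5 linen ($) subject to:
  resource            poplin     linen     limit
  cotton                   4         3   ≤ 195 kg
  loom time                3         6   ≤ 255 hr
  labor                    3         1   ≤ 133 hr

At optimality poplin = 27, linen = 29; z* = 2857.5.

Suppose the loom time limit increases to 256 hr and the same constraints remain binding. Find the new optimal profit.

2864.5

Binding: cotton and loom time. Non-binding: labor (23 unused).
By complementary slackness, y = 0 for the non-binding constraint.
The binding rows give the dual system: 4·y_cotton + 3·y_loom time = 43 and 3·y_cotton + 6·y_loom time = 58.5.
Solving: y_cotton = 5.5, y_loom time = 7.
Δz = y_loom time·Δb = 7 × (1) = 7, so new z* = 2857.5 + 7 = 2864.5.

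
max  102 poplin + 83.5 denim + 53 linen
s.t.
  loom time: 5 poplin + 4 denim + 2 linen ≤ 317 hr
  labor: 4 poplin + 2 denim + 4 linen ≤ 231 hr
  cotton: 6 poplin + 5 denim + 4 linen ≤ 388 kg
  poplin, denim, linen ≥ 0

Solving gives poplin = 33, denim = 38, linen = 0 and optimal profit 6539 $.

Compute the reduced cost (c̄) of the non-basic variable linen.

Check each constraint at x*: loom time 317/317 (tight); labor 208/231 (slack 23); cotton 388/388 (tight).
Since labor is not tight, its dual is 0.
The binding rows give the dual system: 5·y_loom time + 6·y_cotton = 102 and 4·y_loom time + 5·y_cotton = 83.5.
→ y_loom time = 9 and y_cotton = 9.5.
Reduced cost of linen: c₃ − yᵀa₃ = 53 − (9·2 + 9.5·4) = 53 − 56 = -3.

-3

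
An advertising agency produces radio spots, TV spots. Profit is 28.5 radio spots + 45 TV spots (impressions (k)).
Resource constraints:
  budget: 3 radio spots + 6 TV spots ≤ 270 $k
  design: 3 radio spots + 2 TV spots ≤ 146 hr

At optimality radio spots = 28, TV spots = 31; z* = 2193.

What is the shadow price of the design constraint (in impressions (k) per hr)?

At the optimum: budget uses 270 of 270 (binding); design uses 146 of 146 (binding).
Dual feasibility on the basic columns requires 3·y_budget + 3·y_design = 28.5, 6·y_budget + 2·y_design = 45.
Solving: y_budget = 6.5, y_design = 3.
Shadow price of design = 3.

3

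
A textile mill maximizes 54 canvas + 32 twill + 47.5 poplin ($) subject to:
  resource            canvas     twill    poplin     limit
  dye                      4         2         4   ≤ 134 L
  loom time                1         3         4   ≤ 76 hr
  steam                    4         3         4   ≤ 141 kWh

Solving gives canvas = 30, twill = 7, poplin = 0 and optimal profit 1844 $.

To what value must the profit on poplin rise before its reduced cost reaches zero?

Binding: dye and steam. Non-binding: loom time (25 unused).
Since loom time is not tight, its dual is 0.
From A_Bᵀ y = c: 4·y_dye + 4·y_steam = 54; 2·y_dye + 3·y_steam = 32.
Solving: y_dye = 8.5, y_steam = 5.
poplin enters the basis when its profit ≥ yᵀa₃ = 8.5·4 + 5·4 = 54.

54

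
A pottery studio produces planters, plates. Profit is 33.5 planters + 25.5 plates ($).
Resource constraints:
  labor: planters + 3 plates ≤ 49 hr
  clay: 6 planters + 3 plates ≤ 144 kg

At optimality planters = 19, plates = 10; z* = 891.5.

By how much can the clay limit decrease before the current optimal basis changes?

95

Binding constraints: labor, clay. The basis is B = [[1,3],[6,3]] with det -15.
Per unit decrease in clay, x* moves by d = (-0.2, 0.0667).
The basis stays optimal until planters reaches 0; allowable decrease = 95 kg.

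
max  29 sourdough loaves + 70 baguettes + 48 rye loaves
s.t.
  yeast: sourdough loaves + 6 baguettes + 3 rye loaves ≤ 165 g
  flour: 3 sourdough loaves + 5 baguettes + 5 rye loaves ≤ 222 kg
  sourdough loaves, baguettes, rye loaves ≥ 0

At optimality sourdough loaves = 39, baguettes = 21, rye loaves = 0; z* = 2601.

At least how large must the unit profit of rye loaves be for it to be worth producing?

55

Check each constraint at x*: yeast 165/165 (tight); flour 222/222 (tight).
The binding rows give the dual system: 1·y_yeast + 3·y_flour = 29 and 6·y_yeast + 5·y_flour = 70.
This yields shadow prices y_yeast = 5, y_flour = 8.
rye loaves enters the basis when its profit ≥ yᵀa₃ = 5·3 + 8·5 = 55.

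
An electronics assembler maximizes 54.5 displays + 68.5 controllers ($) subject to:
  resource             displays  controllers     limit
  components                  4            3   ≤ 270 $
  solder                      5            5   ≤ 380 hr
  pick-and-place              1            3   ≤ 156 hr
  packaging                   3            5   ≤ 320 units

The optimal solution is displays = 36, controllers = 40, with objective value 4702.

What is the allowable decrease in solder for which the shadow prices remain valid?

Binding constraints: solder, pick-and-place. The basis is B = [[5,5],[1,3]] with det 10.
Per unit decrease in solder, x* moves by d = (-0.3, 0.1).
The basis stays optimal until displays reaches 0; allowable decrease = 120 hr.

120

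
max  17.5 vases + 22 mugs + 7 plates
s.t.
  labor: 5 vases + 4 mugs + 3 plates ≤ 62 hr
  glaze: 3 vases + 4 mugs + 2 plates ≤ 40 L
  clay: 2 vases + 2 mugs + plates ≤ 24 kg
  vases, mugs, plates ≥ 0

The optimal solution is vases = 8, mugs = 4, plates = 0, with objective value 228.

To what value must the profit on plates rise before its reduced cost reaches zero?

At the optimum: labor uses 56 of 62 (slack = 6); glaze uses 40 of 40 (binding); clay uses 24 of 24 (binding).
By complementary slackness, y = 0 for the non-binding constraint.
Dual feasibility on the basic columns requires 3·y_glaze + 2·y_clay = 17.5, 4·y_glaze + 2·y_clay = 22.
Solving: y_glaze = 4.5, y_clay = 2.
plates enters the basis when its profit ≥ yᵀa₃ = 4.5·2 + 2·1 = 11.

11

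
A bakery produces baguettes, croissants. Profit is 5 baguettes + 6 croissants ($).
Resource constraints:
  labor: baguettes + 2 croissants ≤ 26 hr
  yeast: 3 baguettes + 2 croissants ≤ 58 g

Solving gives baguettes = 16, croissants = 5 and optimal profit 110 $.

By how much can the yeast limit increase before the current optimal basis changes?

20

Binding constraints: labor, yeast. The basis is B = [[1,2],[3,2]] with det -4.
Per unit increase in yeast, x* moves by d = (0.5, -0.25).
The basis stays optimal until croissants reaches 0; allowable increase = 20 g.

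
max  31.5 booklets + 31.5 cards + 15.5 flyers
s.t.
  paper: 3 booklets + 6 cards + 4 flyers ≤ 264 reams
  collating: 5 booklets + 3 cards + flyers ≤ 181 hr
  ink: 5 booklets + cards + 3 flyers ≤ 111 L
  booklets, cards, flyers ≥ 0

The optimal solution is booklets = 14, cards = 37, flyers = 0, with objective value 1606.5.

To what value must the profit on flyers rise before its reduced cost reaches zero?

16.5

At the optimum: paper uses 264 of 264 (binding); collating uses 181 of 181 (binding); ink uses 107 of 111 (slack = 4).
Slack constraints have shadow price 0 (complementary slackness).
The binding rows give the dual system: 3·y_paper + 5·y_collating = 31.5 and 6·y_paper + 3·y_collating = 31.5.
→ y_paper = 3 and y_collating = 4.5.
flyers enters the basis when its profit ≥ yᵀa₃ = 3·4 + 4.5·1 = 16.5.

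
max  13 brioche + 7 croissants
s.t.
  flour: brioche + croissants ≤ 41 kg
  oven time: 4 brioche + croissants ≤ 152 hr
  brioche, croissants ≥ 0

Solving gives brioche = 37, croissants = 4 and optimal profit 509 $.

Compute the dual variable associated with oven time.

2

Check each constraint at x*: flour 41/41 (tight); oven time 152/152 (tight).
Dual feasibility on the basic columns requires 1·y_flour + 4·y_oven time = 13, 1·y_flour + 1·y_oven time = 7.
Solving: y_flour = 5, y_oven time = 2.
Shadow price of oven time = 2.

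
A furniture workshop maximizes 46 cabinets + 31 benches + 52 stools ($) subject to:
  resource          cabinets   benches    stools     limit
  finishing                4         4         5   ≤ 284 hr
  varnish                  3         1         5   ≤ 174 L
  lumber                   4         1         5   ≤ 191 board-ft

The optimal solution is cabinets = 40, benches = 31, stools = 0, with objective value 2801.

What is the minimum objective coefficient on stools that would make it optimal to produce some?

57.5

Binding: finishing and lumber. Non-binding: varnish (23 unused).
Since varnish is not tight, its dual is 0.
Dual feasibility on the basic columns requires 4·y_finishing + 4·y_lumber = 46, 4·y_finishing + 1·y_lumber = 31.
Solving: y_finishing = 6.5, y_lumber = 5.
stools enters the basis when its profit ≥ yᵀa₃ = 6.5·5 + 5·5 = 57.5.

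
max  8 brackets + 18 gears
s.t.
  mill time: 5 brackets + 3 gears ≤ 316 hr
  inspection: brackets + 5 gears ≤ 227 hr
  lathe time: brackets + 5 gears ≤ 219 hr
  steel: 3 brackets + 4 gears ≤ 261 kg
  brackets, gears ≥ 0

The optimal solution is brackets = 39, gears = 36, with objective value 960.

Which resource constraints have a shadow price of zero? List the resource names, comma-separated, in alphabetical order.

mill time: 303/316 (slack 13)
inspection: 219/227 (slack 8)
lathe time: 219/219 (binding)
steel: 261/261 (binding)
By complementary slackness, a constraint with positive slack has shadow price 0 → inspection, mill time.

inspection, mill time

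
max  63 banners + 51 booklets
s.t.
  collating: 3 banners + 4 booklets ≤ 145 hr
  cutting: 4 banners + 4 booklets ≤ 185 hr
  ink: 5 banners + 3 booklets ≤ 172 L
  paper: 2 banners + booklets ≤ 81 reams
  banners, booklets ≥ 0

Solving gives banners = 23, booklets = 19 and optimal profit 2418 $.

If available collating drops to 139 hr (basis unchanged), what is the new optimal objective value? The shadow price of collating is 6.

Δb = -6, so new z* = 2418 + (6)·(-6) = 2418 − 36 = 2382.

2382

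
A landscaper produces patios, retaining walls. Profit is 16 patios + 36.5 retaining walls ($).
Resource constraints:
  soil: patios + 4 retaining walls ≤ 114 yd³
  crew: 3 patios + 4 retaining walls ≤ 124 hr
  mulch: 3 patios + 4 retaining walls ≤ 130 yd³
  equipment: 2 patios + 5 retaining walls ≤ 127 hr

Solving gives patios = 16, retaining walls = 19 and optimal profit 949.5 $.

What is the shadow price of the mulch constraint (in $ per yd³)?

0

Binding: crew and equipment. Non-binding: soil (22 unused), mulch (6 unused).
By complementary slackness, y = 0 for the non-binding constraints.
Dual feasibility on the basic columns requires 3·y_crew + 2·y_equipment = 16, 4·y_crew + 5·y_equipment = 36.5.
Solving: y_crew = 1, y_equipment = 6.5.
Shadow price of mulch = 0.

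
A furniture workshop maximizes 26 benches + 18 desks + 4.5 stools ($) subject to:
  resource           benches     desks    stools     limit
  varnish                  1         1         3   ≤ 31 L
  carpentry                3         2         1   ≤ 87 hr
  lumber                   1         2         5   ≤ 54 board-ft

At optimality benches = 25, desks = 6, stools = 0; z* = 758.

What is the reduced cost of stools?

At the optimum: varnish uses 31 of 31 (binding); carpentry uses 87 of 87 (binding); lumber uses 37 of 54 (slack = 17).
Since lumber is not tight, its dual is 0.
Dual feasibility on the basic columns requires 1·y_varnish + 3·y_carpentry = 26, 1·y_varnish + 2·y_carpentry = 18.
→ y_varnish = 2 and y_carpentry = 8.
Reduced cost of stools: c₃ − yᵀa₃ = 4.5 − (2·3 + 8·1) = 4.5 − 14 = -9.5.

-9.5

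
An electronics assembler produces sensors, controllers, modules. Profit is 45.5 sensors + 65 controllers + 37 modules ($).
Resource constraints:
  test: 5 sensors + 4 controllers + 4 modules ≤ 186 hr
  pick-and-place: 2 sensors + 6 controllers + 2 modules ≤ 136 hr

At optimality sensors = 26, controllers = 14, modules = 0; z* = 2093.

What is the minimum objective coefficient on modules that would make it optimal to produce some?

39

Both test and pick-and-place are binding at x*.
Dual feasibility on the basic columns requires 5·y_test + 2·y_pick-and-place = 45.5, 4·y_test + 6·y_pick-and-place = 65.
→ y_test = 6.5 and y_pick-and-place = 6.5.
modules enters the basis when its profit ≥ yᵀa₃ = 6.5·4 + 6.5·2 = 39.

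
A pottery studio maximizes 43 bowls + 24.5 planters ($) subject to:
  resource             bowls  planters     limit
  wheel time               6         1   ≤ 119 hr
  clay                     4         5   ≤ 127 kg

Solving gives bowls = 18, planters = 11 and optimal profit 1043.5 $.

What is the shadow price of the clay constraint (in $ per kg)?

4

Check each constraint at x*: wheel time 119/119 (tight); clay 127/127 (tight).
Dual feasibility on the basic columns requires 6·y_wheel time + 4·y_clay = 43, 1·y_wheel time + 5·y_clay = 24.5.
→ y_wheel time = 4.5 and y_clay = 4.
Shadow price of clay = 4.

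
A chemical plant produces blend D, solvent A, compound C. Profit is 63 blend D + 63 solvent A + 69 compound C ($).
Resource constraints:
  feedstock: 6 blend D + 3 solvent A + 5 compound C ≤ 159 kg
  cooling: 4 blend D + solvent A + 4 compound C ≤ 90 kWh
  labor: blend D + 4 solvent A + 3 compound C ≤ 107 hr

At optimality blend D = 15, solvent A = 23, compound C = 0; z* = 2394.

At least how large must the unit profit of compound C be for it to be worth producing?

Check each constraint at x*: feedstock 159/159 (tight); cooling 83/90 (slack 7); labor 107/107 (tight).
Slack constraints have shadow price 0 (complementary slackness).
The binding rows give the dual system: 6·y_feedstock + 1·y_labor = 63 and 3·y_feedstock + 4·y_labor = 63.
→ y_feedstock = 9 and y_labor = 9.
compound C enters the basis when its profit ≥ yᵀa₃ = 9·5 + 9·3 = 72.

72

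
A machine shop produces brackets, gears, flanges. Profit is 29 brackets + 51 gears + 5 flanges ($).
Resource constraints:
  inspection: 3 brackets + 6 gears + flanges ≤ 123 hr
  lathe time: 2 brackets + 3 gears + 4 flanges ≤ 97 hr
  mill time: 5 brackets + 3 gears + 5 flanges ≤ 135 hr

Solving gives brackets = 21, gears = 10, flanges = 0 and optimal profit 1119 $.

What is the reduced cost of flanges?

-8

Binding: inspection and mill time. Non-binding: lathe time (25 unused).
Since lathe time is not tight, its dual is 0.
Dual feasibility on the basic columns requires 3·y_inspection + 5·y_mill time = 29, 6·y_inspection + 3·y_mill time = 51.
→ y_inspection = 8 and y_mill time = 1.
Reduced cost of flanges: c₃ − yᵀa₃ = 5 − (8·1 + 1·5) = 5 − 13 = -8.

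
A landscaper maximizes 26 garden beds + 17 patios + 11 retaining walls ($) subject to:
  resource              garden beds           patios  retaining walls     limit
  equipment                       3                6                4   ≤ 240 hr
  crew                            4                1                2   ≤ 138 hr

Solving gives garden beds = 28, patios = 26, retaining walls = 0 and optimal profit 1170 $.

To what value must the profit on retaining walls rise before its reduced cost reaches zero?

Both equipment and crew are binding at x*.
The binding rows give the dual system: 3·y_equipment + 4·y_crew = 26 and 6·y_equipment + 1·y_crew = 17.
→ y_equipment = 2 and y_crew = 5.
retaining walls enters the basis when its profit ≥ yᵀa₃ = 2·4 + 5·2 = 18.

18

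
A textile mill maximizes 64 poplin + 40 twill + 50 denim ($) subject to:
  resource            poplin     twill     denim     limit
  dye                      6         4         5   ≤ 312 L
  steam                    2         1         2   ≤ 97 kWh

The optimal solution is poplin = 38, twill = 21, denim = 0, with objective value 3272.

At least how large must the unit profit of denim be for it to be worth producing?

56

At the optimum: dye uses 312 of 312 (binding); steam uses 97 of 97 (binding).
Dual feasibility on the basic columns requires 6·y_dye + 2·y_steam = 64, 4·y_dye + 1·y_steam = 40.
This yields shadow prices y_dye = 8, y_steam = 8.
denim enters the basis when its profit ≥ yᵀa₃ = 8·5 + 8·2 = 56.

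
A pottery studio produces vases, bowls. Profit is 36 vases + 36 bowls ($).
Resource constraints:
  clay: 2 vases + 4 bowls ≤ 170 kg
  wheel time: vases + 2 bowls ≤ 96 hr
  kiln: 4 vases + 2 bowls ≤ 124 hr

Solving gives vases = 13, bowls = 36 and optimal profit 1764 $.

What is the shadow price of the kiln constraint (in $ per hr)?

6

Binding: clay and kiln. Non-binding: wheel time (11 unused).
By complementary slackness, y = 0 for the non-binding constraint.
The binding rows give the dual system: 2·y_clay + 4·y_kiln = 36 and 4·y_clay + 2·y_kiln = 36.
Solving: y_clay = 6, y_kiln = 6.
Shadow price of kiln = 6.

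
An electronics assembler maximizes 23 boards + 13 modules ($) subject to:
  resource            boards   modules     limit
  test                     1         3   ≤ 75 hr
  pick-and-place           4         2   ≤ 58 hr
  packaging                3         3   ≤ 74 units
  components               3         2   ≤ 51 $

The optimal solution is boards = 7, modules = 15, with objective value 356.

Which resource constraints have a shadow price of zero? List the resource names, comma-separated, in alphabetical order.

test: 52/75 (slack 23)
pick-and-place: 58/58 (binding)
packaging: 66/74 (slack 8)
components: 51/51 (binding)
By complementary slackness, a constraint with positive slack has shadow price 0 → packaging, test.

packaging, test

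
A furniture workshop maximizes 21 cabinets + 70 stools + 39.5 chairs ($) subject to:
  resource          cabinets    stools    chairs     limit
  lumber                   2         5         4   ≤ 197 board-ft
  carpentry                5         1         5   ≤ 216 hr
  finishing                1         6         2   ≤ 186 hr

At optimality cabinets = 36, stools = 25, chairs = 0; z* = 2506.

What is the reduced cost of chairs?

-2.5

At the optimum: lumber uses 197 of 197 (binding); carpentry uses 205 of 216 (slack = 11); finishing uses 186 of 186 (binding).
Slack constraints have shadow price 0 (complementary slackness).
From A_Bᵀ y = c: 2·y_lumber + 1·y_finishing = 21; 5·y_lumber + 6·y_finishing = 70.
→ y_lumber = 8 and y_finishing = 5.
Reduced cost of chairs: c₃ − yᵀa₃ = 39.5 − (8·4 + 5·2) = 39.5 − 42 = -2.5.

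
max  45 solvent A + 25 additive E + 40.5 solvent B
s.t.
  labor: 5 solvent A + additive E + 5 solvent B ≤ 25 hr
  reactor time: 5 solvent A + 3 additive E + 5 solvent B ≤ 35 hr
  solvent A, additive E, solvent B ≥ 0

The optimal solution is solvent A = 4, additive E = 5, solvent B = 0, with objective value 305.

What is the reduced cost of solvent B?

Both labor and reactor time are binding at x*.
The binding rows give the dual system: 5·y_labor + 5·y_reactor time = 45 and 1·y_labor + 3·y_reactor time = 25.
→ y_labor = 1 and y_reactor time = 8.
Reduced cost of solvent B: c₃ − yᵀa₃ = 40.5 − (1·5 + 8·5) = 40.5 − 45 = -4.5.

-4.5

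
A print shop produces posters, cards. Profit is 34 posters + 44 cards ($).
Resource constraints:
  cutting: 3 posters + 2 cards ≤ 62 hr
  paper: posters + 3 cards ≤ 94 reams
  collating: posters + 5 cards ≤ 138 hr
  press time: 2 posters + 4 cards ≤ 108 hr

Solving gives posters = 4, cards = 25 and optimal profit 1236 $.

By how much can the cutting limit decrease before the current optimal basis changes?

8

Binding constraints: cutting, press time. The basis is B = [[3,2],[2,4]] with det 8.
Per unit decrease in cutting, x* moves by d = (-0.5, 0.25).
The basis stays optimal until posters reaches 0; allowable decrease = 8 hr.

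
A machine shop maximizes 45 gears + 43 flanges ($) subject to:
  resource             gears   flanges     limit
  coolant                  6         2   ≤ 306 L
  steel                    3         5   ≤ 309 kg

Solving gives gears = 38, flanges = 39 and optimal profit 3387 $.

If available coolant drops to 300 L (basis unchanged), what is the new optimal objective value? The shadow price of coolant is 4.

Δb = -6, so new z* = 3387 + (4)·(-6) = 3387 − 24 = 3363.

3363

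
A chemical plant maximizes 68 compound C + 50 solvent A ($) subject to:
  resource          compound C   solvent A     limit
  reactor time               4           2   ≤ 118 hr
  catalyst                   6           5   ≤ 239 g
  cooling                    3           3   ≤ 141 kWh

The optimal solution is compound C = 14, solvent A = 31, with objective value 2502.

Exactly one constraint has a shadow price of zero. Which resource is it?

reactor time: 118/118 (binding)
catalyst: 239/239 (binding)
cooling: 135/141 (slack 6)
By complementary slackness, a constraint with positive slack has shadow price 0 → cooling.

cooling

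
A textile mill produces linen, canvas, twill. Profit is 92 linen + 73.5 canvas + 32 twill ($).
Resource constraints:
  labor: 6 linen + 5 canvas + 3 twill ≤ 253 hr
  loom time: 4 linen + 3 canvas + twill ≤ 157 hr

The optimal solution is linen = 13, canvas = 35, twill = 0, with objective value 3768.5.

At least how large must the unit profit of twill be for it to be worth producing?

Check each constraint at x*: labor 253/253 (tight); loom time 157/157 (tight).
Dual feasibility on the basic columns requires 6·y_labor + 4·y_loom time = 92, 5·y_labor + 3·y_loom time = 73.5.
→ y_labor = 9 and y_loom time = 9.5.
twill enters the basis when its profit ≥ yᵀa₃ = 9·3 + 9.5·1 = 36.5.

36.5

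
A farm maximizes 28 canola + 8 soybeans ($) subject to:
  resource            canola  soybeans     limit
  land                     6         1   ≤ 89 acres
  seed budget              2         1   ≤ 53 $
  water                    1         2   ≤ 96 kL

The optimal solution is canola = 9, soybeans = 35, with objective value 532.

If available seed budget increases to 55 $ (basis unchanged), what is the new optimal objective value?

Binding: land and seed budget. Non-binding: water (17 unused).
By complementary slackness, y = 0 for the non-binding constraint.
From A_Bᵀ y = c: 6·y_land + 2·y_seed budget = 28; 1·y_land + 1·y_seed budget = 8.
Solving: y_land = 3, y_seed budget = 5.
Δz = y_seed budget·Δb = 5 × (2) = 10, so new z* = 532 + 10 = 542.

542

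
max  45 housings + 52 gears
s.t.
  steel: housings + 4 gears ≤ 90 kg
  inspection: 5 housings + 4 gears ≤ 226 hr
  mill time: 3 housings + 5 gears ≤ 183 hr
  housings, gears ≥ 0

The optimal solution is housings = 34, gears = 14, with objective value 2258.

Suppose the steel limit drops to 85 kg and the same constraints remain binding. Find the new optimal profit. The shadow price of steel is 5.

Δb = -5, so new z* = 2258 + (5)·(-5) = 2258 − 25 = 2233.

2233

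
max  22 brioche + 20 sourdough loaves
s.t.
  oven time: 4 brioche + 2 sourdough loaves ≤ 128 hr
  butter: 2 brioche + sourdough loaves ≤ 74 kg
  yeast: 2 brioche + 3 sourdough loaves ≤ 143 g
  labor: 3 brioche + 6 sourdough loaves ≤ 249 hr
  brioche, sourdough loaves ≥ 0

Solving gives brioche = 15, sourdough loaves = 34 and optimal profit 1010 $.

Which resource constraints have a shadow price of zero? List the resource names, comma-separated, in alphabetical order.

oven time: 128/128 (binding)
butter: 64/74 (slack 10)
yeast: 132/143 (slack 11)
labor: 249/249 (binding)
By complementary slackness, a constraint with positive slack has shadow price 0 → butter, yeast.

butter, yeast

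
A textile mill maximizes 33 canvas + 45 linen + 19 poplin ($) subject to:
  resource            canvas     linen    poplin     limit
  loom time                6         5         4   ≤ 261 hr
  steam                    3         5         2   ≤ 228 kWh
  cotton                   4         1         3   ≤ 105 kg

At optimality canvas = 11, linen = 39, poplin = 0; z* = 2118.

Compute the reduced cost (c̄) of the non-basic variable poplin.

At the optimum: loom time uses 261 of 261 (binding); steam uses 228 of 228 (binding); cotton uses 83 of 105 (slack = 22).
By complementary slackness, y = 0 for the non-binding constraint.
Dual feasibility on the basic columns requires 6·y_loom time + 3·y_steam = 33, 5·y_loom time + 5·y_steam = 45.
→ y_loom time = 2 and y_steam = 7.
Reduced cost of poplin: c₃ − yᵀa₃ = 19 − (2·4 + 7·2) = 19 − 22 = -3.

-3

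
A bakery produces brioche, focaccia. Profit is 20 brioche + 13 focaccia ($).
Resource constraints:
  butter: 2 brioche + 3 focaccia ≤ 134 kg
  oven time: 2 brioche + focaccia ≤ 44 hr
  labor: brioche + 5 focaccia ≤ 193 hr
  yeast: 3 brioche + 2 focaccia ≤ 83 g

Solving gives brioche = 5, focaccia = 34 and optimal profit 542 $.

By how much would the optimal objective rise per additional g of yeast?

Binding: oven time and yeast. Non-binding: butter (22 unused), labor (18 unused).
Slack constraints have shadow price 0 (complementary slackness).
The binding rows give the dual system: 2·y_oven time + 3·y_yeast = 20 and 1·y_oven time + 2·y_yeast = 13.
→ y_oven time = 1 and y_yeast = 6.
Shadow price of yeast = 6.

6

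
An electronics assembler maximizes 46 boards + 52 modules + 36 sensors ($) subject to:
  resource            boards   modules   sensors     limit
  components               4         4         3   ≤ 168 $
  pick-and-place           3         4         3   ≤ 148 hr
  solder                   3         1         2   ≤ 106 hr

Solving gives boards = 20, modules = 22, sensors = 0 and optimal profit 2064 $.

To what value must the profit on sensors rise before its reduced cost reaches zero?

39

At the optimum: components uses 168 of 168 (binding); pick-and-place uses 148 of 148 (binding); solder uses 82 of 106 (slack = 24).
Since solder is not tight, its dual is 0.
The binding rows give the dual system: 4·y_components + 3·y_pick-and-place = 46 and 4·y_components + 4·y_pick-and-place = 52.
→ y_components = 7 and y_pick-and-place = 6.
sensors enters the basis when its profit ≥ yᵀa₃ = 7·3 + 6·3 = 39.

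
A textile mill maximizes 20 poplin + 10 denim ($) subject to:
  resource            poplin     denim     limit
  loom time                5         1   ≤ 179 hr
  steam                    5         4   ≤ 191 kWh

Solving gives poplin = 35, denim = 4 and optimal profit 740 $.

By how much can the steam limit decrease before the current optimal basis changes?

12

Binding constraints: loom time, steam. The basis is B = [[5,1],[5,4]] with det 15.
Per unit decrease in steam, x* moves by d = (0.0667, -0.3333).
The basis stays optimal until denim reaches 0; allowable decrease = 12 kWh.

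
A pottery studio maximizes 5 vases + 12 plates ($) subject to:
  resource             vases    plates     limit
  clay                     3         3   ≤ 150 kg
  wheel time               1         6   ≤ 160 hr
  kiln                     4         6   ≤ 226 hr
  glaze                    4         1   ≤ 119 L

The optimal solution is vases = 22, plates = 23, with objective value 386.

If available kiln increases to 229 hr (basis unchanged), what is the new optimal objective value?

Binding: wheel time and kiln. Non-binding: clay (15 unused), glaze (8 unused).
Since clay, glaze are not tight, their duals are 0.
The binding rows give the dual system: 1·y_wheel time + 4·y_kiln = 5 and 6·y_wheel time + 6·y_kiln = 12.
Solving: y_wheel time = 1, y_kiln = 1.
Δz = y_kiln·Δb = 1 × (3) = 3, so new z* = 386 + 3 = 389.

389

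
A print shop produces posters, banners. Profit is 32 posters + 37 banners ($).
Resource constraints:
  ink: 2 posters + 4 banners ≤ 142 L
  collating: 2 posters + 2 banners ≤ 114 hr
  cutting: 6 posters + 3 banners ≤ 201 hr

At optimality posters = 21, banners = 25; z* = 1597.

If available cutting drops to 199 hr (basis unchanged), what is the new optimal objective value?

At the optimum: ink uses 142 of 142 (binding); collating uses 92 of 114 (slack = 22); cutting uses 201 of 201 (binding).
Slack constraints have shadow price 0 (complementary slackness).
Dual feasibility on the basic columns requires 2·y_ink + 6·y_cutting = 32, 4·y_ink + 3·y_cutting = 37.
Solving: y_ink = 7, y_cutting = 3.
Δz = y_cutting·Δb = 3 × (-2) = -6, so new z* = 1597 − 6 = 1591.

1591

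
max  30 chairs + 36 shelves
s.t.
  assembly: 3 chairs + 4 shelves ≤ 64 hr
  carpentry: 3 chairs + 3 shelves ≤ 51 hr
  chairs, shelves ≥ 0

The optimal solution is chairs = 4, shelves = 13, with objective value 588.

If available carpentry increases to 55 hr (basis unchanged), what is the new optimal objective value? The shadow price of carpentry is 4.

Δb = 4, so new z* = 588 + (4)·(4) = 588 + 16 = 604.

604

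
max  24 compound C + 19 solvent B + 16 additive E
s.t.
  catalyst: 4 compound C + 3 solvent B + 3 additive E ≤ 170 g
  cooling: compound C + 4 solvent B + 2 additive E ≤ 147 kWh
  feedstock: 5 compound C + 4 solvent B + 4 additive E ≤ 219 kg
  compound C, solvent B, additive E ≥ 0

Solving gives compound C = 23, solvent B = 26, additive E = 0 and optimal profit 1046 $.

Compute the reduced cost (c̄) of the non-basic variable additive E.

At the optimum: catalyst uses 170 of 170 (binding); cooling uses 127 of 147 (slack = 20); feedstock uses 219 of 219 (binding).
Slack constraints have shadow price 0 (complementary slackness).
From A_Bᵀ y = c: 4·y_catalyst + 5·y_feedstock = 24; 3·y_catalyst + 4·y_feedstock = 19.
→ y_catalyst = 1 and y_feedstock = 4.
Reduced cost of additive E: c₃ − yᵀa₃ = 16 − (1·3 + 4·4) = 16 − 19 = -3.

-3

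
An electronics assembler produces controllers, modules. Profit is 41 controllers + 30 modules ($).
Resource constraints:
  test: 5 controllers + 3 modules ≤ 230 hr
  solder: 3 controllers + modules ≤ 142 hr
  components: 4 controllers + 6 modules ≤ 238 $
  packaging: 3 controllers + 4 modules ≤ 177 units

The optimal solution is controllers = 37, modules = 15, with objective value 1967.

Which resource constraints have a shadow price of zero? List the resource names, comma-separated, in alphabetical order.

test: 230/230 (binding)
solder: 126/142 (slack 16)
components: 238/238 (binding)
packaging: 171/177 (slack 6)
By complementary slackness, a constraint with positive slack has shadow price 0 → packaging, solder.

packaging, solder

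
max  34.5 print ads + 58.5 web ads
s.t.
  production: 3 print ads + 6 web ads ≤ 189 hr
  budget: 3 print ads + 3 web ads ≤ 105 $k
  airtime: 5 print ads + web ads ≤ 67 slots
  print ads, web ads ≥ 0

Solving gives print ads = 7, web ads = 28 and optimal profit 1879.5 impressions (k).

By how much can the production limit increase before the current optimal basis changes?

21

Binding constraints: production, budget. The basis is B = [[3,6],[3,3]] with det -9.
Per unit increase in production, x* moves by d = (-0.3333, 0.3333).
The basis stays optimal until print ads reaches 0; allowable increase = 21 hr.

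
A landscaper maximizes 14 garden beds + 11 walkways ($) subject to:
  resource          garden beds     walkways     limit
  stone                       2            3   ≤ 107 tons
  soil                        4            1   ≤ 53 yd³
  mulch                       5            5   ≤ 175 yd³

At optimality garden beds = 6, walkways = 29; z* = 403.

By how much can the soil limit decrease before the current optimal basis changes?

18

Binding constraints: soil, mulch. The basis is B = [[4,1],[5,5]] with det 15.
Per unit decrease in soil, x* moves by d = (-0.3333, 0.3333).
The basis stays optimal until garden beds reaches 0; allowable decrease = 18 yd³.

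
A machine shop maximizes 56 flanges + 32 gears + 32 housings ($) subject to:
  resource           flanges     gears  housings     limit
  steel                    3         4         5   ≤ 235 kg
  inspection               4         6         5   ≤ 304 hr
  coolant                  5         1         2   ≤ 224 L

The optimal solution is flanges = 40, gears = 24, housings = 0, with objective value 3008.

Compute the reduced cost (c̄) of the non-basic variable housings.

-4

Binding: inspection and coolant. Non-binding: steel (19 unused).
By complementary slackness, y = 0 for the non-binding constraint.
From A_Bᵀ y = c: 4·y_inspection + 5·y_coolant = 56; 6·y_inspection + 1·y_coolant = 32.
Solving: y_inspection = 4, y_coolant = 8.
Reduced cost of housings: c₃ − yᵀa₃ = 32 − (4·5 + 8·2) = 32 − 36 = -4.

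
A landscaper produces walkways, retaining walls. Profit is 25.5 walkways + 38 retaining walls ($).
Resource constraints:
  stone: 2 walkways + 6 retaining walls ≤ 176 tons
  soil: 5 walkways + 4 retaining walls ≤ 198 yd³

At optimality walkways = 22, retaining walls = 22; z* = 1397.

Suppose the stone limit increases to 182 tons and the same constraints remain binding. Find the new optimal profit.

Both stone and soil are binding at x*.
The binding rows give the dual system: 2·y_stone + 5·y_soil = 25.5 and 6·y_stone + 4·y_soil = 38.
Solving: y_stone = 4, y_soil = 3.5.
Δz = y_stone·Δb = 4 × (6) = 24, so new z* = 1397 + 24 = 1421.

1421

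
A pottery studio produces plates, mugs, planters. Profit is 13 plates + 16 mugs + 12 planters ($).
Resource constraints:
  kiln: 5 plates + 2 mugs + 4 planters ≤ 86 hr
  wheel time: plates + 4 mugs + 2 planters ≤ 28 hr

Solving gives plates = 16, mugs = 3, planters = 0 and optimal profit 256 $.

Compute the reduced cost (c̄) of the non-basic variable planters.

-2

Check each constraint at x*: kiln 86/86 (tight); wheel time 28/28 (tight).
The binding rows give the dual system: 5·y_kiln + 1·y_wheel time = 13 and 2·y_kiln + 4·y_wheel time = 16.
→ y_kiln = 2 and y_wheel time = 3.
Reduced cost of planters: c₃ − yᵀa₃ = 12 − (2·4 + 3·2) = 12 − 14 = -2.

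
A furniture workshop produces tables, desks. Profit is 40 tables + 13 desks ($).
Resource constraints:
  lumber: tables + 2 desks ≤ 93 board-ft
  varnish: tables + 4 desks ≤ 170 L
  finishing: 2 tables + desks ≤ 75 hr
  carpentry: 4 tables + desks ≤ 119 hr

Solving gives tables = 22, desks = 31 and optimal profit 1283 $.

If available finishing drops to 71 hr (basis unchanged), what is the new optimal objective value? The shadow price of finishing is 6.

Δb = -4, so new z* = 1283 + (6)·(-4) = 1283 − 24 = 1259.

1259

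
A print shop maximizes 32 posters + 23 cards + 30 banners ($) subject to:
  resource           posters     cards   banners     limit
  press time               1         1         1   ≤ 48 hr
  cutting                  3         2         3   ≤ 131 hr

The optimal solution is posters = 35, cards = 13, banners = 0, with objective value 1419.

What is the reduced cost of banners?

-2

Both press time and cutting are binding at x*.
Dual feasibility on the basic columns requires 1·y_press time + 3·y_cutting = 32, 1·y_press time + 2·y_cutting = 23.
This yields shadow prices y_press time = 5, y_cutting = 9.
Reduced cost of banners: c₃ − yᵀa₃ = 30 − (5·1 + 9·3) = 30 − 32 = -2.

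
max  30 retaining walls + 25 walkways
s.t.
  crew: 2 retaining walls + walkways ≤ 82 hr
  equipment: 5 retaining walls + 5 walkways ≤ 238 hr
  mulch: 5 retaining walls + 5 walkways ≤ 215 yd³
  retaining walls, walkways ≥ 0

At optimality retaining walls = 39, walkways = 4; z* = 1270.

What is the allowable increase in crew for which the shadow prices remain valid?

Binding constraints: crew, mulch. The basis is B = [[2,1],[5,5]] with det 5.
Per unit increase in crew, x* moves by d = (1, -1).
The basis stays optimal until walkways reaches 0; allowable increase = 4 hr.

4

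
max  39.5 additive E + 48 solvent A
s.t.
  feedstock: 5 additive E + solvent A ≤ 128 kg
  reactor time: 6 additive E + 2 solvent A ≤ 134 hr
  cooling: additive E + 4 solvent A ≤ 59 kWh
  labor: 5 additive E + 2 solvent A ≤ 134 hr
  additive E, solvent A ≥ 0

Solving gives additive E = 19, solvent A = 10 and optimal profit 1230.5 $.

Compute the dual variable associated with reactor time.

5

Check each constraint at x*: feedstock 105/128 (slack 23); reactor time 134/134 (tight); cooling 59/59 (tight); labor 115/134 (slack 19).
Since feedstock, labor are not tight, their duals are 0.
Dual feasibility on the basic columns requires 6·y_reactor time + 1·y_cooling = 39.5, 2·y_reactor time + 4·y_cooling = 48.
Solving: y_reactor time = 5, y_cooling = 9.5.
Shadow price of reactor time = 5.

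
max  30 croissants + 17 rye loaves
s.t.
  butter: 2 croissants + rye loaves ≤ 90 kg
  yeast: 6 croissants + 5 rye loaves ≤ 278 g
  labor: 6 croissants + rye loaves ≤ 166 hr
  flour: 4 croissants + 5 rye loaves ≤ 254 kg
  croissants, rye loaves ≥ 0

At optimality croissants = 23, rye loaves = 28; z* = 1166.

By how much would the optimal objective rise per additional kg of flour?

0

Check each constraint at x*: butter 74/90 (slack 16); yeast 278/278 (tight); labor 166/166 (tight); flour 232/254 (slack 22).
Slack constraints have shadow price 0 (complementary slackness).
The binding rows give the dual system: 6·y_yeast + 6·y_labor = 30 and 5·y_yeast + 1·y_labor = 17.
Solving: y_yeast = 3, y_labor = 2.
Shadow price of flour = 0.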